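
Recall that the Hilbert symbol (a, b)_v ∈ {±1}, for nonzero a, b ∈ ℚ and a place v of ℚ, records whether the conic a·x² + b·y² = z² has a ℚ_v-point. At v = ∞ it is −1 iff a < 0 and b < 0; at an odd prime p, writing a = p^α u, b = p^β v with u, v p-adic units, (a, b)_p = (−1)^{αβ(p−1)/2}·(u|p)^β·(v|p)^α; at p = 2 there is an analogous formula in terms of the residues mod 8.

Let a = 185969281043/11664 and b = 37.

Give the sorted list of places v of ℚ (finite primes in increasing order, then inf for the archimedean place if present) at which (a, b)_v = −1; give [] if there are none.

[13, 19, 37, 43]

(a, b) ≡ (3048227, 37) mod (ℚ^×)²; places V = {2, 3, 7, 13, 19, 37, 41, 43, ∞}.
(a,b)_19: α=3, u≡16; β=0, v≡18 (mod 19); (16|19)=+1, (18|19)=-1; sign (−1)^0·+1^0·-1^3 = -1.
(a,b)_13: α=3, u≡2; β=0, v≡11 (mod 13); (2|13)=-1, (11|13)=-1; sign (−1)^0·-1^0·-1^3 = -1.
(a,b)_∞: sgn(3048227)=+, sgn(37)=+, so +1.
(a,b)_43: α=1, u≡17; β=0, v≡37 (mod 43); (17|43)=+1, (37|43)=-1; sign (−1)^0·+1^0·-1^1 = -1.
(a,b)_3: α=-6, u≡2; β=0, v≡1 (mod 3); (2|3)=-1, (1|3)=+1; sign (−1)^0·-1^0·+1^-6 = +1.
(a,b)_2: α=-4, β=0; u≡3, v≡5 (mod 8); ε(u)ε(v)=1·0, αω(v)=-4·1, βω(u)=0·1; sum ≡ 0  ⇒  +1.
(a,b)_41: α=1, u≡13; β=0, v≡37 (mod 41); (13|41)=-1, (37|41)=+1; sign (−1)^0·-1^0·+1^1 = +1.
(a,b)_37: α=0, u≡8; β=1, v≡1 (mod 37); (8|37)=-1, (1|37)=+1; sign (−1)^0·-1^1·+1^0 = -1.
(a,b)_7: α=1, u≡3; β=0, v≡2 (mod 7); (3|7)=-1, (2|7)=+1; sign (−1)^0·-1^0·+1^1 = +1.
(3048227, 37 / ℚ) ramifies at {13, 19, 37, 43}: a division algebra.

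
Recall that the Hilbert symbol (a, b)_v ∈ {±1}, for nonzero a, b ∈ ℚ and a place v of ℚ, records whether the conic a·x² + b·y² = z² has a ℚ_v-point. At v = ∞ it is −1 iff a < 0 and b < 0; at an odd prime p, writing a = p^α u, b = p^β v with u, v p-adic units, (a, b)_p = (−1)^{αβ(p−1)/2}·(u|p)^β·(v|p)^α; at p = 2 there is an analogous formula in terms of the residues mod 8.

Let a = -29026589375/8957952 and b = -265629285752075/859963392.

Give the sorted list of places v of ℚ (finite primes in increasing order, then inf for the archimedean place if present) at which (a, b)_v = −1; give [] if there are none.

[2, 3, 29, inf]

(a, b) ≡ (-69, -406) mod (ℚ^×)²; places V = {2, 3, 5, 7, 23, 29, ∞}.
(a,b)_∞: sgn(-69)=−, sgn(-406)=−, so -1.
(a,b)_7: α=4, u≡1; β=7, v≡5 (mod 7); (1|7)=+1, (5|7)=-1; sign (−1)^0·+1^7·-1^4 = +1.
(a,b)_2: α=-12, β=-17; u≡3, v≡5 (mod 8); ε(u)ε(v)=1·0, αω(v)=-12·1, βω(u)=-17·1; sum ≡ 1  ⇒  -1.
(a,b)_29: α=2, u≡18; β=3, v≡14 (mod 29); (18|29)=-1, (14|29)=-1; sign (−1)^0·-1^3·-1^2 = -1.
(a,b)_23: α=1, u≡21; β=2, v≡3 (mod 23); (21|23)=-1, (3|23)=+1; sign (−1)^0·-1^2·+1^1 = +1.
(a,b)_5: α=4, u≡1; β=2, v≡1 (mod 5); (1|5)=+1, (1|5)=+1; sign (−1)^0·+1^2·+1^4 = +1.
(a,b)_3: α=-7, u≡1; β=-8, v≡2 (mod 3); (1|3)=+1, (2|3)=-1; sign (−1)^0·+1^-8·-1^-7 = -1.
|Ram(-69, -406)| = 4, even; anisotropic at {2, 3, 29, ∞}.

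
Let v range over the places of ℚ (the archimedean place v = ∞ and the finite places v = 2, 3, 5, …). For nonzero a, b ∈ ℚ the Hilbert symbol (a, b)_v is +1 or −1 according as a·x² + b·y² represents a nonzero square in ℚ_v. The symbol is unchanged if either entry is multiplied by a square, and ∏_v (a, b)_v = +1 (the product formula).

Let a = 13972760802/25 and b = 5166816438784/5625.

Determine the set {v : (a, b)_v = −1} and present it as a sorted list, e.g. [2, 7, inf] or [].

(a, b) ≡ (75922, 986986) mod (ℚ^×)²; places V = {2, 3, 5, 7, 11, 13, 17, 29, ∞}.
(a,b)_13: α=2, u≡6; β=3, v≡8 (mod 13); (6|13)=-1, (8|13)=-1; sign (−1)^0·-1^3·-1^2 = -1.
(a,b)_7: α=1, u≡3; β=1, v≡1 (mod 7); (3|7)=-1, (1|7)=+1; sign (−1)^1·-1^1·+1^1 = +1.
(a,b)_11: α=3, u≡5; β=3, v≡8 (mod 11); (5|11)=+1, (8|11)=-1; sign (−1)^1·+1^3·-1^3 = +1.
(a,b)_29: α=1, u≡15; β=1, v≡21 (mod 29); (15|29)=-1, (21|29)=-1; sign (−1)^0·-1^1·-1^1 = +1.
(a,b)_17: α=1, u≡7; β=1, v≡3 (mod 17); (7|17)=-1, (3|17)=-1; sign (−1)^0·-1^1·-1^1 = +1.
(a,b)_2: α=1, β=9; u≡1, v≡5 (mod 8); ε(u)ε(v)=0·0, αω(v)=1·1, βω(u)=9·0; sum ≡ 1  ⇒  -1.
(a,b)_5: α=-2, u≡2; β=-4, v≡1 (mod 5); (2|5)=-1, (1|5)=+1; sign (−1)^0·-1^-4·+1^-2 = +1.
(a,b)_∞: sgn(75922)=+, sgn(986986)=+, so +1.
(a,b)_3: α=2, u≡1; β=-2, v≡1 (mod 3); (1|3)=+1, (1|3)=+1; sign (−1)^0·+1^-2·+1^2 = +1.
|Ram(75922, 986986)| = 2, even; anisotropic at {2, 13}.

[2, 13]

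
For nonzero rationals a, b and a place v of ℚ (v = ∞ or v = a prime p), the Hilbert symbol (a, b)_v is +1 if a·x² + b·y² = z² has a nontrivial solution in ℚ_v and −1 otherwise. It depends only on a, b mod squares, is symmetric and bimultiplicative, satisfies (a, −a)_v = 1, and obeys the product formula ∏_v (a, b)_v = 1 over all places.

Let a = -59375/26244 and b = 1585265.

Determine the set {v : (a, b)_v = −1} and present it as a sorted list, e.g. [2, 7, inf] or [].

[5, 41]

Mod squares: a ≡ -95, b ≡ 1585265. Check v ∈ {∞, 2, 3, 5, 11, 19, 37, 41}.
v=3: a=3^-8·(≡1), b=3^0·(≡2) mod 3; (1|3)=+1, (2|3)=-1; (−1)^{-8·0·1}·(+1)^0·(-1)^-8 = +1.
v=41: a=41^0·(≡29), b=41^1·(≡2) mod 41; (29|41)=-1, (2|41)=+1; (−1)^{0·1·20}·(-1)^1·(+1)^0 = -1.
v=11: a=11^0·(≡4), b=11^1·(≡4) mod 11; (4|11)=+1, (4|11)=+1; (−1)^{0·1·5}·(+1)^1·(+1)^0 = +1.
v=5: a=5^5·(≡4), b=5^1·(≡3) mod 5; (4|5)=+1, (3|5)=-1; (−1)^{5·1·2}·(+1)^1·(-1)^5 = -1.
v=∞: -95 < 0 and 1585265 > 0  ⇒  (a,b)_∞ = +1.
v=37: a=37^0·(≡11), b=37^1·(≡36) mod 37; (11|37)=+1, (36|37)=+1; (−1)^{0·1·18}·(+1)^1·(+1)^0 = +1.
v=2: v_2(a)=-2, v_2(b)=0; units ≡ 1, 1 (mod 8); ε·ε+αω+βω = 0·0+-2·0+0·0 ≡ 0  ⇒  (a,b)_2 = +1.
v=19: a=19^1·(≡2), b=19^1·(≡6) mod 19; (2|19)=-1, (6|19)=+1; (−1)^{1·1·9}·(-1)^1·(+1)^1 = +1.
(-95, 1585265 / ℚ) ramifies at {5, 41}: a division algebra.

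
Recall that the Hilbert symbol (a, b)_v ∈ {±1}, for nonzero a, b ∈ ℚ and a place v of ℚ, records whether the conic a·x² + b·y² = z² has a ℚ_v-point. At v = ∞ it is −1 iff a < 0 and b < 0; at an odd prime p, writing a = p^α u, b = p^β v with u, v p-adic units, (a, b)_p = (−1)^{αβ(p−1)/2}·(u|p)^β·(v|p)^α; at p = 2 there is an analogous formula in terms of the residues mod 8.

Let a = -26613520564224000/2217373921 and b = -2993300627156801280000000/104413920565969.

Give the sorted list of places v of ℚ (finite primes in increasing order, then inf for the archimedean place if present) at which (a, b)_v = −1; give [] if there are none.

[5, inf]

(a, b) ≡ (-165, -2255) mod (ℚ^×)²; places V = {2, 3, 5, 7, 11, 17, 31, 41, ∞}.
(a,b)_2: α=18, β=14; u≡3, v≡1 (mod 8); ε(u)ε(v)=1·0, αω(v)=18·0, βω(u)=14·1; sum ≡ 0  ⇒  +1.
(a,b)_∞: sgn(-165)=−, sgn(-2255)=−, so -1.
(a,b)_41: α=2, u≡23; β=3, v≡12 (mod 41); (23|41)=+1, (12|41)=-1; sign (−1)^0·+1^3·-1^2 = +1.
(a,b)_11: α=5, u≡7; β=5, v≡5 (mod 11); (7|11)=-1, (5|11)=+1; sign (−1)^1·-1^5·+1^5 = +1.
(a,b)_17: α=0, u≡12; β=2, v≡3 (mod 17); (12|17)=-1, (3|17)=-1; sign (−1)^0·-1^2·-1^0 = +1.
(a,b)_5: α=3, u≡3; β=7, v≡4 (mod 5); (3|5)=-1, (4|5)=+1; sign (−1)^0·-1^7·+1^3 = -1.
(a,b)_31: α=-4, u≡21; β=-6, v≡5 (mod 31); (21|31)=-1, (5|31)=+1; sign (−1)^0·-1^-6·+1^-4 = +1.
(a,b)_3: α=1, u≡2; β=6, v≡1 (mod 3); (2|3)=-1, (1|3)=+1; sign (−1)^0·-1^6·+1^1 = +1.
(a,b)_7: α=-4, u≡5; β=-6, v≡3 (mod 7); (5|7)=-1, (3|7)=-1; sign (−1)^0·-1^-6·-1^-4 = +1.
|Ram(-165, -2255)| = 2, even; anisotropic at {5, ∞}.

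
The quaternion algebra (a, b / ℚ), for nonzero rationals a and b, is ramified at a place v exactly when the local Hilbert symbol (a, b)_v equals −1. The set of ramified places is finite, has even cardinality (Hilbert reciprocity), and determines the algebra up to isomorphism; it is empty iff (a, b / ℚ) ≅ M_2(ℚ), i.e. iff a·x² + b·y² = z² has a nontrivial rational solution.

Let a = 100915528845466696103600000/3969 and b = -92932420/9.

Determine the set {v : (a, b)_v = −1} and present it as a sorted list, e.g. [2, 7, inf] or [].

[2, 5, 7, 11]

Mod squares: a ≡ 1333310, b ≡ -474145. Check v ∈ {∞, 2, 3, 5, 7, 11, 13, 17, 19, 23, 31}.
v=13: a=13^4·(≡3), b=13^0·(≡12) mod 13; (3|13)=+1, (12|13)=+1; (−1)^{4·0·6}·(+1)^0·(+1)^4 = +1.
v=17: a=17^1·(≡16), b=17^0·(≡2) mod 17; (16|17)=+1, (2|17)=+1; (−1)^{1·0·8}·(+1)^0·(+1)^1 = +1.
v=23: a=23^3·(≡5), b=23^1·(≡6) mod 23; (5|23)=-1, (6|23)=+1; (−1)^{3·1·11}·(-1)^1·(+1)^3 = +1.
v=7: a=7^-2·(≡6), b=7^3·(≡1) mod 7; (6|7)=-1, (1|7)=+1; (−1)^{-2·3·3}·(-1)^3·(+1)^-2 = -1.
v=19: a=19^4·(≡9), b=19^1·(≡1) mod 19; (9|19)=+1, (1|19)=+1; (−1)^{4·1·9}·(+1)^1·(+1)^4 = +1.
v=2: v_2(a)=7, v_2(b)=2; units ≡ 7, 7 (mod 8); ε·ε+αω+βω = 1·1+7·0+2·0 ≡ 1  ⇒  (a,b)_2 = -1.
v=∞: 1333310 > 0 and -474145 < 0  ⇒  (a,b)_∞ = +1.
v=31: a=31^3·(≡12), b=31^1·(≡28) mod 31; (12|31)=-1, (28|31)=+1; (−1)^{3·1·15}·(-1)^1·(+1)^3 = +1.
v=11: a=11^1·(≡5), b=11^0·(≡10) mod 11; (5|11)=+1, (10|11)=-1; (−1)^{1·0·5}·(+1)^0·(-1)^1 = -1.
v=5: a=5^5·(≡3), b=5^1·(≡4) mod 5; (3|5)=-1, (4|5)=+1; (−1)^{5·1·2}·(-1)^1·(+1)^5 = -1.
v=3: a=3^-4·(≡2), b=3^-2·(≡2) mod 3; (2|3)=-1, (2|3)=-1; (−1)^{-4·-2·1}·(-1)^-2·(-1)^-4 = +1.
(1333310, -474145 / ℚ) ramifies at {2, 5, 7, 11}: a division algebra.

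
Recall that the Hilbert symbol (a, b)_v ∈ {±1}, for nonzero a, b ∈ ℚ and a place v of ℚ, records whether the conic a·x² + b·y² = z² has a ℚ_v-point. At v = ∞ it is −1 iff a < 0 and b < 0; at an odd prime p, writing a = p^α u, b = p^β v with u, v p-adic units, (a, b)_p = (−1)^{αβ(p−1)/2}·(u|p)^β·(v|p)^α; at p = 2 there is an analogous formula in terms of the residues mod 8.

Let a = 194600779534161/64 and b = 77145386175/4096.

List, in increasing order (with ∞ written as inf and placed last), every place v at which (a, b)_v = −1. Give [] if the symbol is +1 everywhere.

(a, b) ≡ (3289, 23) mod (ℚ^×)²; places V = {2, 3, 5, 7, 11, 13, 23, ∞}.
(a,b)_11: α=3, u≡2; β=2, v≡4 (mod 11); (2|11)=-1, (4|11)=+1; sign (−1)^0·-1^2·+1^3 = +1.
(a,b)_23: α=1, u≡21; β=1, v≡12 (mod 23); (21|23)=-1, (12|23)=+1; sign (−1)^1·-1^1·+1^1 = +1.
(a,b)_3: α=10, u≡1; β=8, v≡2 (mod 3); (1|3)=+1, (2|3)=-1; sign (−1)^0·+1^8·-1^10 = +1.
(a,b)_∞: sgn(3289)=+, sgn(23)=+, so +1.
(a,b)_7: α=2, u≡6; β=0, v≡4 (mod 7); (6|7)=-1, (4|7)=+1; sign (−1)^0·-1^0·+1^2 = +1.
(a,b)_13: α=3, u≡8; β=2, v≡4 (mod 13); (8|13)=-1, (4|13)=+1; sign (−1)^0·-1^2·+1^3 = +1.
(a,b)_2: α=-6, β=-12; u≡1, v≡7 (mod 8); ε(u)ε(v)=0·1, αω(v)=-6·0, βω(u)=-12·0; sum ≡ 0  ⇒  +1.
(a,b)_5: α=0, u≡4; β=2, v≡2 (mod 5); (4|5)=+1, (2|5)=-1; sign (−1)^0·+1^2·-1^0 = +1.
Every local symbol is +1, so the conic 3289·x² + 23·y² = z² has ℚ_v-points for all v and hence a ℚ-point; (a, b / ℚ) ≅ M_2(ℚ).

[]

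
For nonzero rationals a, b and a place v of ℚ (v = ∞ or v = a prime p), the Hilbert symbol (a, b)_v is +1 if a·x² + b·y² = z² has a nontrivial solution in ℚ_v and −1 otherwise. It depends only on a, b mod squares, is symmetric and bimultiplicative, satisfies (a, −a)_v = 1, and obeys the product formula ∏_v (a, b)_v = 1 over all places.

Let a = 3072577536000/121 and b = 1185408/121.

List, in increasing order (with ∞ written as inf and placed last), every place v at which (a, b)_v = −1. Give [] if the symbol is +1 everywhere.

[2, 5]

Mod squares: a ≡ 210, b ≡ 42. Check v ∈ {∞, 2, 3, 5, 7, 11}.
v=11: a=11^-2·(≡5), b=11^-2·(≡4) mod 11; (5|11)=+1, (4|11)=+1; (−1)^{-2·-2·5}·(+1)^-2·(+1)^-2 = +1.
v=7: a=7^3·(≡2), b=7^3·(≡6) mod 7; (2|7)=+1, (6|7)=-1; (−1)^{3·3·3}·(+1)^3·(-1)^3 = +1.
v=5: a=5^3·(≡3), b=5^0·(≡3) mod 5; (3|5)=-1, (3|5)=-1; (−1)^{3·0·2}·(-1)^0·(-1)^3 = -1.
v=3: a=3^7·(≡1), b=3^3·(≡2) mod 3; (1|3)=+1, (2|3)=-1; (−1)^{7·3·1}·(+1)^3·(-1)^7 = +1.
v=∞: 210 > 0 and 42 > 0  ⇒  (a,b)_∞ = +1.
v=2: v_2(a)=15, v_2(b)=7; units ≡ 1, 5 (mod 8); ε·ε+αω+βω = 0·0+15·1+7·0 ≡ 1  ⇒  (a,b)_2 = -1.
Ram(210, 42) = {2, 5}; no ℚ_2-point on the conic.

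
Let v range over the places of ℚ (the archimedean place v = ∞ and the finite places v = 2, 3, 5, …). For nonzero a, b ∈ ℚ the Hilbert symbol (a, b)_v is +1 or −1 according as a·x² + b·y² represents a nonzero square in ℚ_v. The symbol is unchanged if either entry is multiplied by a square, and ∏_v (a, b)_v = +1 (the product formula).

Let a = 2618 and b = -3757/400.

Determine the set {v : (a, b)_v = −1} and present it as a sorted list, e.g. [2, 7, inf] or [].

[2, 13]

Mod squares: a ≡ 2618, b ≡ -13. Check v ∈ {∞, 2, 5, 7, 11, 13, 17}.
v=11: a=11^1·(≡7), b=11^0·(≡4) mod 11; (7|11)=-1, (4|11)=+1; (−1)^{1·0·5}·(-1)^0·(+1)^1 = +1.
v=2: v_2(a)=1, v_2(b)=-4; units ≡ 5, 3 (mod 8); ε·ε+αω+βω = 0·1+1·1+-4·1 ≡ 1  ⇒  (a,b)_2 = -1.
v=∞: 2618 > 0 and -13 < 0  ⇒  (a,b)_∞ = +1.
v=13: a=13^0·(≡5), b=13^1·(≡1) mod 13; (5|13)=-1, (1|13)=+1; (−1)^{0·1·6}·(-1)^1·(+1)^0 = -1.
v=17: a=17^1·(≡1), b=17^2·(≡8) mod 17; (1|17)=+1, (8|17)=+1; (−1)^{1·2·8}·(+1)^2·(+1)^1 = +1.
v=5: a=5^0·(≡3), b=5^-2·(≡3) mod 5; (3|5)=-1, (3|5)=-1; (−1)^{0·-2·2}·(-1)^-2·(-1)^0 = +1.
v=7: a=7^1·(≡3), b=7^0·(≡2) mod 7; (3|7)=-1, (2|7)=+1; (−1)^{1·0·3}·(-1)^0·(+1)^1 = +1.
(2618, -13 / ℚ) ramifies at {2, 13}: a division algebra.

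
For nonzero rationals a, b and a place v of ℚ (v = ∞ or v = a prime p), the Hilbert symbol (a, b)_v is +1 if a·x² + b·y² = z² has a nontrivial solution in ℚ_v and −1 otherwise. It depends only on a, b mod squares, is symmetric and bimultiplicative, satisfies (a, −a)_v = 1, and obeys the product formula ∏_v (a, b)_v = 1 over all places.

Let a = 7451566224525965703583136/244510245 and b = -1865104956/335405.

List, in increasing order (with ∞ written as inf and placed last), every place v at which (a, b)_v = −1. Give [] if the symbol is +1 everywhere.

[2, 31]

Mod squares: a ≡ 1285570, b ≡ -1595. Check v ∈ {∞, 2, 3, 5, 7, 11, 13, 19, 29, 31, 37}.
v=29: a=29^5·(≡12), b=29^1·(≡19) mod 29; (12|29)=-1, (19|29)=-1; (−1)^{5·1·14}·(-1)^1·(-1)^5 = +1.
v=∞: 1285570 > 0 and -1595 < 0  ⇒  (a,b)_∞ = +1.
v=7: a=7^-2·(≡6), b=7^-2·(≡1) mod 7; (6|7)=-1, (1|7)=+1; (−1)^{-2·-2·3}·(-1)^-2·(+1)^-2 = +1.
v=37: a=37^-2·(≡15), b=37^-2·(≡16) mod 37; (15|37)=-1, (16|37)=+1; (−1)^{-2·-2·18}·(-1)^-2·(+1)^-2 = +1.
v=31: a=31^3·(≡3), b=31^2·(≡11) mod 31; (3|31)=-1, (11|31)=-1; (−1)^{3·2·15}·(-1)^2·(-1)^3 = -1.
v=19: a=19^4·(≡9), b=19^0·(≡7) mod 19; (9|19)=+1, (7|19)=+1; (−1)^{4·0·9}·(+1)^0·(+1)^4 = +1.
v=11: a=11^3·(≡8), b=11^1·(≡4) mod 11; (8|11)=-1, (4|11)=+1; (−1)^{3·1·5}·(-1)^1·(+1)^3 = +1.
v=3: a=3^-6·(≡1), b=3^2·(≡1) mod 3; (1|3)=+1, (1|3)=+1; (−1)^{-6·2·1}·(+1)^2·(+1)^-6 = +1.
v=2: v_2(a)=5, v_2(b)=2; units ≡ 1, 5 (mod 8); ε·ε+αω+βω = 0·0+5·1+2·0 ≡ 1  ⇒  (a,b)_2 = -1.
v=5: a=5^-1·(≡4), b=5^-1·(≡4) mod 5; (4|5)=+1, (4|5)=+1; (−1)^{-1·-1·2}·(+1)^-1·(+1)^-1 = +1.
v=13: a=13^3·(≡1), b=13^2·(≡1) mod 13; (1|13)=+1, (1|13)=+1; (−1)^{3·2·6}·(+1)^2·(+1)^3 = +1.
Ram(1285570, -1595) = {2, 31}; no ℚ_2-point on the conic.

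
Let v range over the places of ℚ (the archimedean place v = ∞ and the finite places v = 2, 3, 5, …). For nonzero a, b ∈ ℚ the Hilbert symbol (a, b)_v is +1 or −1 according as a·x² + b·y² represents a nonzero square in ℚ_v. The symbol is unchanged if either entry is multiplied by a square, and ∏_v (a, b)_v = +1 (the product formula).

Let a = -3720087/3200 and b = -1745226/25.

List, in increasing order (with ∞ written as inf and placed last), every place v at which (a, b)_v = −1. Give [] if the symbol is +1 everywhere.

(a, b) ≡ (-14, -266) mod (ℚ^×)²; places V = {2, 3, 5, 7, 19, ∞}.
(a,b)_2: α=-7, β=1; u≡1, v≡3 (mod 8); ε(u)ε(v)=0·1, αω(v)=-7·1, βω(u)=1·0; sum ≡ 1  ⇒  -1.
(a,b)_5: α=-2, u≡1; β=-2, v≡4 (mod 5); (1|5)=+1, (4|5)=+1; sign (−1)^0·+1^-2·+1^-2 = +1.
(a,b)_7: α=1, u≡6; β=1, v≡2 (mod 7); (6|7)=-1, (2|7)=+1; sign (−1)^1·-1^1·+1^1 = +1.
(a,b)_3: α=12, u≡1; β=8, v≡1 (mod 3); (1|3)=+1, (1|3)=+1; sign (−1)^0·+1^8·+1^12 = +1.
(a,b)_19: α=0, u≡7; β=1, v≡5 (mod 19); (7|19)=+1, (5|19)=+1; sign (−1)^0·+1^1·+1^0 = +1.
(a,b)_∞: sgn(-14)=−, sgn(-266)=−, so -1.
|Ram(-14, -266)| = 2, even; anisotropic at {2, ∞}.

[2, inf]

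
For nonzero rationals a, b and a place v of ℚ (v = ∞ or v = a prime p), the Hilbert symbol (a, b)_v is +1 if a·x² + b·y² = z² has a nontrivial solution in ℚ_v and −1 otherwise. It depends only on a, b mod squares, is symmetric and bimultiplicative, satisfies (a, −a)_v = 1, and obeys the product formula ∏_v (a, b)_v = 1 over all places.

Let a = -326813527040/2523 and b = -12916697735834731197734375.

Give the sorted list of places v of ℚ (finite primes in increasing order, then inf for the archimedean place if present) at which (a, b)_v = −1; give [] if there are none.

[7, 17, 31, inf]

Mod squares: a ≡ -7912905, b ≡ -202895. Check v ∈ {∞, 2, 3, 5, 7, 11, 13, 17, 29, 31}.
v=7: a=7^1·(≡2), b=7^3·(≡1) mod 7; (2|7)=+1, (1|7)=+1; (−1)^{1·3·3}·(+1)^3·(+1)^1 = -1.
v=17: a=17^1·(≡7), b=17^3·(≡1) mod 17; (7|17)=-1, (1|17)=+1; (−1)^{1·3·8}·(-1)^3·(+1)^1 = -1.
v=13: a=13^1·(≡9), b=13^2·(≡3) mod 13; (9|13)=+1, (3|13)=+1; (−1)^{1·2·6}·(+1)^2·(+1)^1 = +1.
v=3: a=3^-1·(≡1), b=3^0·(≡1) mod 3; (1|3)=+1, (1|3)=+1; (−1)^{-1·0·1}·(+1)^0·(+1)^-1 = +1.
v=2: v_2(a)=10, v_2(b)=0; units ≡ 7, 1 (mod 8); ε·ε+αω+βω = 1·0+10·0+0·0 ≡ 0  ⇒  (a,b)_2 = +1.
v=31: a=31^1·(≡13), b=31^3·(≡11) mod 31; (13|31)=-1, (11|31)=-1; (−1)^{1·3·15}·(-1)^3·(-1)^1 = -1.
v=29: a=29^-2·(≡1), b=29^0·(≡3) mod 29; (1|29)=+1, (3|29)=-1; (−1)^{-2·0·14}·(+1)^0·(-1)^-2 = +1.
v=∞: -7912905 < 0 and -202895 < 0  ⇒  (a,b)_∞ = -1.
v=11: a=11^3·(≡1), b=11^7·(≡2) mod 11; (1|11)=+1, (2|11)=-1; (−1)^{3·7·5}·(+1)^7·(-1)^3 = +1.
v=5: a=5^1·(≡4), b=5^7·(≡4) mod 5; (4|5)=+1, (4|5)=+1; (−1)^{1·7·2}·(+1)^7·(+1)^1 = +1.
(-7912905, -202895 / ℚ) ramifies at {7, 17, 31, ∞}: a division algebra.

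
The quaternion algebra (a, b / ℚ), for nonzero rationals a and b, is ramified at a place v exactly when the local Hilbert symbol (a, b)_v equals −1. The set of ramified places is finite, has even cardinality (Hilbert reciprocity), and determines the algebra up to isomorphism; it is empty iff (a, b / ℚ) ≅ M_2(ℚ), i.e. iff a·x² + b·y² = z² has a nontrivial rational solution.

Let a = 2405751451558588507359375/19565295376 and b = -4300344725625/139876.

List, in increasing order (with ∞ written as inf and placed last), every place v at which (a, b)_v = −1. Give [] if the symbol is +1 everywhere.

Mod squares: a ≡ 111, b ≡ -62049. Check v ∈ {∞, 2, 3, 5, 11, 13, 17, 19, 37, 43}.
v=5: a=5^6·(≡1), b=5^4·(≡4) mod 5; (1|5)=+1, (4|5)=+1; (−1)^{6·4·2}·(+1)^4·(+1)^6 = +1.
v=13: a=13^2·(≡8), b=13^1·(≡6) mod 13; (8|13)=-1, (6|13)=-1; (−1)^{2·1·6}·(-1)^1·(-1)^2 = -1.
v=2: v_2(a)=-4, v_2(b)=-2; units ≡ 7, 7 (mod 8); ε·ε+αω+βω = 1·1+-4·0+-2·0 ≡ 1  ⇒  (a,b)_2 = -1.
v=3: a=3^9·(≡1), b=3^5·(≡2) mod 3; (1|3)=+1, (2|3)=-1; (−1)^{9·5·1}·(+1)^5·(-1)^9 = +1.
v=∞: 111 > 0 and -62049 < 0  ⇒  (a,b)_∞ = +1.
v=43: a=43^2·(≡1), b=43^1·(≡33) mod 43; (1|43)=+1, (33|43)=-1; (−1)^{2·1·21}·(+1)^1·(-1)^2 = +1.
v=17: a=17^-4·(≡1), b=17^-2·(≡1) mod 17; (1|17)=+1, (1|17)=+1; (−1)^{-4·-2·8}·(+1)^-2·(+1)^-4 = +1.
v=11: a=11^-4·(≡5), b=11^-2·(≡8) mod 11; (5|11)=+1, (8|11)=-1; (−1)^{-4·-2·5}·(+1)^-2·(-1)^-4 = +1.
v=19: a=19^2·(≡17), b=19^0·(≡6) mod 19; (17|19)=+1, (6|19)=+1; (−1)^{2·0·9}·(+1)^0·(+1)^2 = +1.
v=37: a=37^5·(≡27), b=37^3·(≡21) mod 37; (27|37)=+1, (21|37)=+1; (−1)^{5·3·18}·(+1)^3·(+1)^5 = +1.
(111, -62049 / ℚ) ramifies at {2, 13}: a division algebra.

[2, 13]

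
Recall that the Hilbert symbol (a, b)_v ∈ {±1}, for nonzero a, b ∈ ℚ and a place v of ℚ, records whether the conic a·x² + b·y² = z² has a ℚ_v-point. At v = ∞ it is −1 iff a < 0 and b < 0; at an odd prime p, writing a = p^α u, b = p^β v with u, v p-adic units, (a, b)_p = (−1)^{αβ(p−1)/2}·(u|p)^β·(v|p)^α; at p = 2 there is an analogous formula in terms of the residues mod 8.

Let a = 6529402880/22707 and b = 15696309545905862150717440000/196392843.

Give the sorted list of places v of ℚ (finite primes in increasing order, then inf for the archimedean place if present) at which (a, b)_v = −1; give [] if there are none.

[5, 7]

Mod squares: a ≡ 2310, b ≡ 273. Check v ∈ {∞, 2, 3, 5, 7, 11, 13, 29, 31}.
v=5: a=5^1·(≡3), b=5^4·(≡3) mod 5; (3|5)=-1, (3|5)=-1; (−1)^{1·4·2}·(-1)^4·(-1)^1 = -1.
v=∞: 2310 > 0 and 273 > 0  ⇒  (a,b)_∞ = +1.
v=7: a=7^3·(≡4), b=7^5·(≡1) mod 7; (4|7)=+1, (1|7)=+1; (−1)^{3·5·3}·(+1)^5·(+1)^3 = -1.
v=2: v_2(a)=11, v_2(b)=38; units ≡ 3, 1 (mod 8); ε·ε+αω+βω = 1·0+11·0+38·1 ≡ 0  ⇒  (a,b)_2 = +1.
v=31: a=31^0·(≡9), b=31^-2·(≡18) mod 31; (9|31)=+1, (18|31)=+1; (−1)^{0·-2·15}·(+1)^-2·(+1)^0 = +1.
v=29: a=29^-2·(≡8), b=29^-2·(≡14) mod 29; (8|29)=-1, (14|29)=-1; (−1)^{-2·-2·14}·(-1)^-2·(-1)^-2 = +1.
v=11: a=11^1·(≡1), b=11^4·(≡3) mod 11; (1|11)=+1, (3|11)=+1; (−1)^{1·4·5}·(+1)^4·(+1)^1 = +1.
v=3: a=3^-3·(≡2), b=3^-5·(≡1) mod 3; (2|3)=-1, (1|3)=+1; (−1)^{-3·-5·1}·(-1)^-5·(+1)^-3 = +1.
v=13: a=13^2·(≡3), b=13^5·(≡8) mod 13; (3|13)=+1, (8|13)=-1; (−1)^{2·5·6}·(+1)^5·(-1)^2 = +1.
|Ram(2310, 273)| = 2, even; anisotropic at {5, 7}.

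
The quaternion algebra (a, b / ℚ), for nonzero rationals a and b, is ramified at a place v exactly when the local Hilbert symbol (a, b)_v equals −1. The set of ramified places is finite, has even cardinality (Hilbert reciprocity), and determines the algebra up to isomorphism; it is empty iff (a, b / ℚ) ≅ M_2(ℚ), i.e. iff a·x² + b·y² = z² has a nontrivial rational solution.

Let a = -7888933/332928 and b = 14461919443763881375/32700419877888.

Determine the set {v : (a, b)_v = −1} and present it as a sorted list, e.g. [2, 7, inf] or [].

[2, 11]

Mod squares: a ≡ -26, b ≡ 165. Check v ∈ {∞, 2, 3, 5, 7, 11, 13, 17, 19, 41}.
v=19: a=19^2·(≡13), b=19^4·(≡15) mod 19; (13|19)=-1, (15|19)=-1; (−1)^{2·4·9}·(-1)^4·(-1)^2 = +1.
v=3: a=3^-2·(≡1), b=3^-3·(≡1) mod 3; (1|3)=+1, (1|3)=+1; (−1)^{-2·-3·1}·(+1)^-3·(+1)^-2 = +1.
v=17: a=17^-2·(≡8), b=17^-6·(≡5) mod 17; (8|17)=+1, (5|17)=-1; (−1)^{-2·-6·8}·(+1)^-6·(-1)^-2 = +1.
v=7: a=7^0·(≡4), b=7^-2·(≡4) mod 7; (4|7)=+1, (4|7)=+1; (−1)^{0·-2·3}·(+1)^-2·(+1)^0 = +1.
v=13: a=13^1·(≡7), b=13^4·(≡4) mod 13; (7|13)=-1, (4|13)=+1; (−1)^{1·4·6}·(-1)^4·(+1)^1 = +1.
v=2: v_2(a)=-7, v_2(b)=-10; units ≡ 3, 5 (mod 8); ε·ε+αω+βω = 1·0+-7·1+-10·1 ≡ 1  ⇒  (a,b)_2 = -1.
v=41: a=41^2·(≡13), b=41^4·(≡10) mod 41; (13|41)=-1, (10|41)=+1; (−1)^{2·4·20}·(-1)^4·(+1)^2 = +1.
v=11: a=11^0·(≡7), b=11^1·(≡3) mod 11; (7|11)=-1, (3|11)=+1; (−1)^{0·1·5}·(-1)^1·(+1)^0 = -1.
v=∞: -26 < 0 and 165 > 0  ⇒  (a,b)_∞ = +1.
v=5: a=5^0·(≡4), b=5^3·(≡2) mod 5; (4|5)=+1, (2|5)=-1; (−1)^{0·3·2}·(+1)^3·(-1)^0 = +1.
Ram(-26, 165) = {2, 11}; no ℚ_2-point on the conic.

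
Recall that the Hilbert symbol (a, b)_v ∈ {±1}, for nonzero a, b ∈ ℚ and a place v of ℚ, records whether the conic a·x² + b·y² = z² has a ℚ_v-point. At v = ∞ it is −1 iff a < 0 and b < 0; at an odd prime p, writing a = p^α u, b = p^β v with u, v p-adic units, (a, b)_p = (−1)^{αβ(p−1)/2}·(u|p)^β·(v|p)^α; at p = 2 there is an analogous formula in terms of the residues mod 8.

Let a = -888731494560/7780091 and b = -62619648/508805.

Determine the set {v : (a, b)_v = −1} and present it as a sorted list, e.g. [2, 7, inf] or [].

[2, 11, 13, inf]

Mod squares: a ≡ -110, b ≡ -390. Check v ∈ {∞, 2, 3, 5, 7, 11, 13, 29}.
v=13: a=13^4·(≡5), b=13^1·(≡3) mod 13; (5|13)=-1, (3|13)=+1; (−1)^{4·1·6}·(-1)^1·(+1)^4 = -1.
v=29: a=29^-4·(≡25), b=29^-2·(≡16) mod 29; (25|29)=+1, (16|29)=+1; (−1)^{-4·-2·14}·(+1)^-2·(+1)^-4 = +1.
v=5: a=5^1·(≡3), b=5^-1·(≡2) mod 5; (3|5)=-1, (2|5)=-1; (−1)^{1·-1·2}·(-1)^-1·(-1)^1 = +1.
v=3: a=3^4·(≡1), b=3^1·(≡2) mod 3; (1|3)=+1, (2|3)=-1; (−1)^{4·1·1}·(+1)^1·(-1)^4 = +1.
v=2: v_2(a)=5, v_2(b)=15; units ≡ 1, 5 (mod 8); ε·ε+αω+βω = 0·0+5·1+15·0 ≡ 1  ⇒  (a,b)_2 = -1.
v=7: a=7^4·(≡1), b=7^2·(≡1) mod 7; (1|7)=+1, (1|7)=+1; (−1)^{4·2·3}·(+1)^2·(+1)^4 = +1.
v=∞: -110 < 0 and -390 < 0  ⇒  (a,b)_∞ = -1.
v=11: a=11^-1·(≡1), b=11^-2·(≡10) mod 11; (1|11)=+1, (10|11)=-1; (−1)^{-1·-2·5}·(+1)^-2·(-1)^-1 = -1.
(-110, -390 / ℚ) ramifies at {2, 11, 13, ∞}: a division algebra.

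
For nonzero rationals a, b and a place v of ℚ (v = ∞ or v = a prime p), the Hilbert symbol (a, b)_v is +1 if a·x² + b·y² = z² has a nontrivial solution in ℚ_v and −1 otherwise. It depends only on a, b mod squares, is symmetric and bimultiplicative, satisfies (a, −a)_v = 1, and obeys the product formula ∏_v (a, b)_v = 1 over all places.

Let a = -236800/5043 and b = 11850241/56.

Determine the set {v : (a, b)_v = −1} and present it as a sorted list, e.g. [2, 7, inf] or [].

[3, 13]

(a, b) ≡ (-111, 89726) mod (ℚ^×)²; places V = {2, 3, 5, 7, 13, 17, 29, 37, 41, 43, ∞}.
(a,b)_13: α=0, u≡5; β=1, v≡9 (mod 13); (5|13)=-1, (9|13)=+1; sign (−1)^0·-1^1·+1^0 = -1.
(a,b)_3: α=-1, u≡2; β=0, v≡2 (mod 3); (2|3)=-1, (2|3)=-1; sign (−1)^0·-1^0·-1^-1 = -1.
(a,b)_43: α=0, u≡18; β=2, v≡20 (mod 43); (18|43)=-1, (20|43)=-1; sign (−1)^0·-1^2·-1^0 = +1.
(a,b)_2: α=8, β=-3; u≡1, v≡7 (mod 8); ε(u)ε(v)=0·1, αω(v)=8·0, βω(u)=-3·0; sum ≡ 0  ⇒  +1.
(a,b)_29: α=0, u≡5; β=1, v≡5 (mod 29); (5|29)=+1, (5|29)=+1; sign (−1)^0·+1^1·+1^0 = +1.
(a,b)_41: α=-2, u≡19; β=0, v≡39 (mod 41); (19|41)=-1, (39|41)=+1; sign (−1)^0·-1^0·+1^-2 = +1.
(a,b)_5: α=2, u≡1; β=0, v≡1 (mod 5); (1|5)=+1, (1|5)=+1; sign (−1)^0·+1^0·+1^2 = +1.
(a,b)_∞: sgn(-111)=−, sgn(89726)=+, so +1.
(a,b)_37: α=1, u≡27; β=0, v≡21 (mod 37); (27|37)=+1, (21|37)=+1; sign (−1)^0·+1^0·+1^1 = +1.
(a,b)_17: α=0, u≡4; β=1, v≡1 (mod 17); (4|17)=+1, (1|17)=+1; sign (−1)^0·+1^1·+1^0 = +1.
(a,b)_7: α=0, u≡1; β=-1, v≡4 (mod 7); (1|7)=+1, (4|7)=+1; sign (−1)^0·+1^-1·+1^0 = +1.
Ram(-111, 89726) = {3, 13}; no ℚ_3-point on the conic.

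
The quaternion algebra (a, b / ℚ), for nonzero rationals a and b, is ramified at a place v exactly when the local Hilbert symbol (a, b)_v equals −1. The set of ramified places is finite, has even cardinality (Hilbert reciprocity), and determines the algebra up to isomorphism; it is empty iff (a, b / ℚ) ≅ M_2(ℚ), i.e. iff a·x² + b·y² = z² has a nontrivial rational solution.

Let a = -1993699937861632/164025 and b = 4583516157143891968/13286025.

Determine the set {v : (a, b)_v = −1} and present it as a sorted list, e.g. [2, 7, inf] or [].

Mod squares: a ≡ -23023, b ≡ 437437. Check v ∈ {∞, 2, 3, 5, 7, 11, 13, 19, 23}.
v=2: v_2(a)=14, v_2(b)=14; units ≡ 1, 5 (mod 8); ε·ε+αω+βω = 0·0+14·1+14·0 ≡ 0  ⇒  (a,b)_2 = +1.
v=11: a=11^5·(≡2), b=11^7·(≡7) mod 11; (2|11)=-1, (7|11)=-1; (−1)^{5·7·5}·(-1)^7·(-1)^5 = -1.
v=7: a=7^1·(≡1), b=7^1·(≡1) mod 7; (1|7)=+1, (1|7)=+1; (−1)^{1·1·3}·(+1)^1·(+1)^1 = -1.
v=∞: -23023 < 0 and 437437 > 0  ⇒  (a,b)_∞ = +1.
v=13: a=13^1·(≡1), b=13^1·(≡5) mod 13; (1|13)=+1, (5|13)=-1; (−1)^{1·1·6}·(+1)^1·(-1)^1 = -1.
v=19: a=19^2·(≡6), b=19^3·(≡3) mod 19; (6|19)=+1, (3|19)=-1; (−1)^{2·3·9}·(+1)^3·(-1)^2 = +1.
v=3: a=3^-8·(≡2), b=3^-12·(≡1) mod 3; (2|3)=-1, (1|3)=+1; (−1)^{-8·-12·1}·(-1)^-12·(+1)^-8 = +1.
v=23: a=23^1·(≡15), b=23^1·(≡7) mod 23; (15|23)=-1, (7|23)=-1; (−1)^{1·1·11}·(-1)^1·(-1)^1 = -1.
v=5: a=5^-2·(≡3), b=5^-2·(≡3) mod 5; (3|5)=-1, (3|5)=-1; (−1)^{-2·-2·2}·(-1)^-2·(-1)^-2 = +1.
(-23023, 437437 / ℚ) ramifies at {7, 11, 13, 23}: a division algebra.

[7, 11, 13, 23]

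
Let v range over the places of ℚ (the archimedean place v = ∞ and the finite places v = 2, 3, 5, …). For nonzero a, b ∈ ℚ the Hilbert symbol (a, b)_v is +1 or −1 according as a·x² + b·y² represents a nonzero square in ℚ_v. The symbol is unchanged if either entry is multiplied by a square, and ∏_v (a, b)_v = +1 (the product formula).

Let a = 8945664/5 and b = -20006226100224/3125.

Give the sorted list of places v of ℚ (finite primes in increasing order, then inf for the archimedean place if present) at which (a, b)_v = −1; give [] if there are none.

(a, b) ≡ (2730, -5) mod (ℚ^×)²; places V = {2, 3, 5, 7, 13, ∞}.
(a,b)_7: α=1, u≡5; β=2, v≡1 (mod 7); (5|7)=-1, (1|7)=+1; sign (−1)^0·-1^2·+1^1 = +1.
(a,b)_2: α=15, β=28; u≡5, v≡3 (mod 8); ε(u)ε(v)=0·1, αω(v)=15·1, βω(u)=28·1; sum ≡ 1  ⇒  -1.
(a,b)_∞: sgn(2730)=+, sgn(-5)=−, so +1.
(a,b)_13: α=1, u≡5; β=2, v≡11 (mod 13); (5|13)=-1, (11|13)=-1; sign (−1)^0·-1^2·-1^1 = -1.
(a,b)_3: α=1, u≡1; β=2, v≡1 (mod 3); (1|3)=+1, (1|3)=+1; sign (−1)^0·+1^2·+1^1 = +1.
(a,b)_5: α=-1, u≡4; β=-5, v≡1 (mod 5); (4|5)=+1, (1|5)=+1; sign (−1)^0·+1^-5·+1^-1 = +1.
|Ram(2730, -5)| = 2, even; anisotropic at {2, 13}.

[2, 13]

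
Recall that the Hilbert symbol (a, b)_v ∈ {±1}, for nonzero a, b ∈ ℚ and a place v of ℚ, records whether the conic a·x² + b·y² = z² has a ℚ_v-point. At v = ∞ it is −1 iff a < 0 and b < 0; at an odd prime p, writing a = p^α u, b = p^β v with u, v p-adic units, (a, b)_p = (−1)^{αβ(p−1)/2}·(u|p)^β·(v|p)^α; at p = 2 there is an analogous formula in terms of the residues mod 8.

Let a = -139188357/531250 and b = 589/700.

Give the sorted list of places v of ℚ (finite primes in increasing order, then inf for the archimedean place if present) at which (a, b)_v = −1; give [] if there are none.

Mod squares: a ≡ -4522, b ≡ 4123. Check v ∈ {∞, 2, 3, 5, 7, 11, 17, 19, 31}.
v=∞: -4522 < 0 and 4123 > 0  ⇒  (a,b)_∞ = +1.
v=7: a=7^1·(≡5), b=7^-1·(≡4) mod 7; (5|7)=-1, (4|7)=+1; (−1)^{1·-1·3}·(-1)^-1·(+1)^1 = +1.
v=19: a=19^1·(≡7), b=19^1·(≡15) mod 19; (7|19)=+1, (15|19)=-1; (−1)^{1·1·9}·(+1)^1·(-1)^1 = +1.
v=11: a=11^2·(≡6), b=11^0·(≡4) mod 11; (6|11)=-1, (4|11)=+1; (−1)^{2·0·5}·(-1)^0·(+1)^2 = +1.
v=17: a=17^-1·(≡11), b=17^0·(≡15) mod 17; (11|17)=-1, (15|17)=+1; (−1)^{-1·0·8}·(-1)^0·(+1)^-1 = +1.
v=2: v_2(a)=-1, v_2(b)=-2; units ≡ 3, 3 (mod 8); ε·ε+αω+βω = 1·1+-1·1+-2·1 ≡ 0  ⇒  (a,b)_2 = +1.
v=5: a=5^-6·(≡2), b=5^-2·(≡3) mod 5; (2|5)=-1, (3|5)=-1; (−1)^{-6·-2·2}·(-1)^-2·(-1)^-6 = +1.
v=31: a=31^2·(≡19), b=31^1·(≡20) mod 31; (19|31)=+1, (20|31)=+1; (−1)^{2·1·15}·(+1)^1·(+1)^2 = +1.
v=3: a=3^2·(≡2), b=3^0·(≡1) mod 3; (2|3)=-1, (1|3)=+1; (−1)^{2·0·1}·(-1)^0·(+1)^2 = +1.
Ram(a, b) = ∅: the form -4522·x² + 4123·y² − z² is isotropic over every ℚ_v, so by Hasse–Minkowski it is isotropic over ℚ.

[]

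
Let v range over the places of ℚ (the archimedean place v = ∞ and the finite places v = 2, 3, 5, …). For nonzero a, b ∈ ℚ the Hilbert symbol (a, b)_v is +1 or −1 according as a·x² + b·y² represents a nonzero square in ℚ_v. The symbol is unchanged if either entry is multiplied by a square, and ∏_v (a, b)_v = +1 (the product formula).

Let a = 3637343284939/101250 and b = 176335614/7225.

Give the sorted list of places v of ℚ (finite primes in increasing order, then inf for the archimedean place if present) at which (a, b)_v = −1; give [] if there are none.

[]

Mod squares: a ≡ 182, b ≡ 14. Check v ∈ {∞, 2, 3, 5, 7, 13, 17}.
v=∞: 182 > 0 and 14 > 0  ⇒  (a,b)_∞ = +1.
v=17: a=17^0·(≡6), b=17^-2·(≡11) mod 17; (6|17)=-1, (11|17)=-1; (−1)^{0·-2·8}·(-1)^-2·(-1)^0 = +1.
v=7: a=7^3·(≡3), b=7^3·(≡4) mod 7; (3|7)=-1, (4|7)=+1; (−1)^{3·3·3}·(-1)^3·(+1)^3 = +1.
v=13: a=13^9·(≡3), b=13^4·(≡9) mod 13; (3|13)=+1, (9|13)=+1; (−1)^{9·4·6}·(+1)^4·(+1)^9 = +1.
v=2: v_2(a)=-1, v_2(b)=1; units ≡ 3, 7 (mod 8); ε·ε+αω+βω = 1·1+-1·0+1·1 ≡ 0  ⇒  (a,b)_2 = +1.
v=5: a=5^-4·(≡2), b=5^-2·(≡1) mod 5; (2|5)=-1, (1|5)=+1; (−1)^{-4·-2·2}·(-1)^-2·(+1)^-4 = +1.
v=3: a=3^-4·(≡2), b=3^2·(≡2) mod 3; (2|3)=-1, (2|3)=-1; (−1)^{-4·2·1}·(-1)^2·(-1)^-4 = +1.
Every local symbol is +1, so the conic 182·x² + 14·y² = z² has ℚ_v-points for all v and hence a ℚ-point; (a, b / ℚ) ≅ M_2(ℚ).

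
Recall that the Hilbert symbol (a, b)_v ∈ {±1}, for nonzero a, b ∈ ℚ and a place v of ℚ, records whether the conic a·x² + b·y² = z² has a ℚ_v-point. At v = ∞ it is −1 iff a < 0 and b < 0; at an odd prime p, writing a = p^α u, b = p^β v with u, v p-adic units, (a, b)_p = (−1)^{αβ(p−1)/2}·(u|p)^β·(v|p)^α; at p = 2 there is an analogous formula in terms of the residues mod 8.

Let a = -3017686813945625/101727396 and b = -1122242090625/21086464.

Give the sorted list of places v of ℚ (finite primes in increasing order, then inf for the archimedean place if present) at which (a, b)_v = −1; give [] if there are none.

[2, 5, 29, inf]

(a, b) ≡ (-17, -145) mod (ℚ^×)²; places V = {2, 3, 5, 7, 17, 23, 29, 41, 47, ∞}.
(a,b)_∞: sgn(-17)=−, sgn(-145)=−, so -1.
(a,b)_2: α=-2, β=-8; u≡7, v≡7 (mod 8); ε(u)ε(v)=1·1, αω(v)=-2·0, βω(u)=-8·0; sum ≡ 1  ⇒  -1.
(a,b)_41: α=-4, u≡24; β=-2, v≡19 (mod 41); (24|41)=-1, (19|41)=-1; sign (−1)^0·-1^-2·-1^-4 = +1.
(a,b)_17: α=3, u≡9; β=2, v≡13 (mod 17); (9|17)=+1, (13|17)=+1; sign (−1)^0·+1^2·+1^3 = +1.
(a,b)_7: α=0, u≡4; β=-2, v≡4 (mod 7); (4|7)=+1, (4|7)=+1; sign (−1)^0·+1^-2·+1^0 = +1.
(a,b)_5: α=4, u≡2; β=5, v≡4 (mod 5); (2|5)=-1, (4|5)=+1; sign (−1)^0·-1^5·+1^4 = -1.
(a,b)_3: α=-2, u≡1; β=4, v≡2 (mod 3); (1|3)=+1, (2|3)=-1; sign (−1)^0·+1^4·-1^-2 = +1.
(a,b)_29: α=2, u≡26; β=1, v≡7 (mod 29); (26|29)=-1, (7|29)=+1; sign (−1)^0·-1^1·+1^2 = -1.
(a,b)_23: α=2, u≡9; β=2, v≡18 (mod 23); (9|23)=+1, (18|23)=+1; sign (−1)^0·+1^2·+1^2 = +1.
(a,b)_47: α=2, u≡10; β=0, v≡30 (mod 47); (10|47)=-1, (30|47)=-1; sign (−1)^0·-1^0·-1^2 = +1.
(-17, -145 / ℚ) ramifies at {2, 5, 29, ∞}: a division algebra.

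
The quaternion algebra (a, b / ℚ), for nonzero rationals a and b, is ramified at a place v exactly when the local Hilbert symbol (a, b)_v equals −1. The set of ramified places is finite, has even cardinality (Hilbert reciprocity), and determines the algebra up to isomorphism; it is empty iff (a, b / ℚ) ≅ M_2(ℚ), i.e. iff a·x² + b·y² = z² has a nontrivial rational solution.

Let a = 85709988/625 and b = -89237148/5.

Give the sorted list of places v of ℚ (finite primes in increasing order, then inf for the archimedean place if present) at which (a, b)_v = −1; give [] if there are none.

[3, 5, 19, 23]

Mod squares: a ≡ 29393, b ≡ -111546435. Check v ∈ {∞, 2, 3, 5, 7, 11, 13, 17, 19, 23}.
v=19: a=19^1·(≡2), b=19^1·(≡14) mod 19; (2|19)=-1, (14|19)=-1; (−1)^{1·1·9}·(-1)^1·(-1)^1 = -1.
v=2: v_2(a)=2, v_2(b)=2; units ≡ 1, 5 (mod 8); ε·ε+αω+βω = 0·0+2·1+2·0 ≡ 0  ⇒  (a,b)_2 = +1.
v=5: a=5^-4·(≡3), b=5^-1·(≡2) mod 5; (3|5)=-1, (2|5)=-1; (−1)^{-4·-1·2}·(-1)^-1·(-1)^-4 = -1.
v=∞: 29393 > 0 and -111546435 < 0  ⇒  (a,b)_∞ = +1.
v=17: a=17^1·(≡7), b=17^1·(≡10) mod 17; (7|17)=-1, (10|17)=-1; (−1)^{1·1·8}·(-1)^1·(-1)^1 = +1.
v=3: a=3^6·(≡2), b=3^1·(≡2) mod 3; (2|3)=-1, (2|3)=-1; (−1)^{6·1·1}·(-1)^1·(-1)^6 = -1.
v=23: a=23^0·(≡7), b=23^1·(≡8) mod 23; (7|23)=-1, (8|23)=+1; (−1)^{0·1·11}·(-1)^1·(+1)^0 = -1.
v=11: a=11^0·(≡5), b=11^1·(≡2) mod 11; (5|11)=+1, (2|11)=-1; (−1)^{0·1·5}·(+1)^1·(-1)^0 = +1.
v=7: a=7^1·(≡5), b=7^1·(≡1) mod 7; (5|7)=-1, (1|7)=+1; (−1)^{1·1·3}·(-1)^1·(+1)^1 = +1.
v=13: a=13^1·(≡9), b=13^1·(≡4) mod 13; (9|13)=+1, (4|13)=+1; (−1)^{1·1·6}·(+1)^1·(+1)^1 = +1.
(29393, -111546435 / ℚ) ramifies at {3, 5, 19, 23}: a division algebra.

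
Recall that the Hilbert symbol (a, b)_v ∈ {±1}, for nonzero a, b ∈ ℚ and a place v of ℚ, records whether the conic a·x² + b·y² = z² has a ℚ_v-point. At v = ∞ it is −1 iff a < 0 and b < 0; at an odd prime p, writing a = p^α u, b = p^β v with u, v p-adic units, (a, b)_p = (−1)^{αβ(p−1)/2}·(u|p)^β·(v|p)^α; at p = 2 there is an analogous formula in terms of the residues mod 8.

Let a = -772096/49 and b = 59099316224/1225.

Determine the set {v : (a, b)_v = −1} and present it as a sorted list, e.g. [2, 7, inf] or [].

Mod squares: a ≡ -754, b ≡ 1334. Check v ∈ {∞, 2, 5, 7, 13, 23, 29}.
v=7: a=7^-2·(≡4), b=7^-2·(≡1) mod 7; (4|7)=+1, (1|7)=+1; (−1)^{-2·-2·3}·(+1)^-2·(+1)^-2 = +1.
v=∞: -754 < 0 and 1334 > 0  ⇒  (a,b)_∞ = +1.
v=5: a=5^0·(≡1), b=5^-2·(≡1) mod 5; (1|5)=+1, (1|5)=+1; (−1)^{0·-2·2}·(+1)^-2·(+1)^0 = +1.
v=13: a=13^1·(≡7), b=13^2·(≡6) mod 13; (7|13)=-1, (6|13)=-1; (−1)^{1·2·6}·(-1)^2·(-1)^1 = -1.
v=2: v_2(a)=11, v_2(b)=19; units ≡ 7, 3 (mod 8); ε·ε+αω+βω = 1·1+11·1+19·0 ≡ 0  ⇒  (a,b)_2 = +1.
v=29: a=29^1·(≡26), b=29^1·(≡12) mod 29; (26|29)=-1, (12|29)=-1; (−1)^{1·1·14}·(-1)^1·(-1)^1 = +1.
v=23: a=23^0·(≡20), b=23^1·(≡1) mod 23; (20|23)=-1, (1|23)=+1; (−1)^{0·1·11}·(-1)^1·(+1)^0 = -1.
Ram(-754, 1334) = {13, 23}; no ℚ_13-point on the conic.

[13, 23]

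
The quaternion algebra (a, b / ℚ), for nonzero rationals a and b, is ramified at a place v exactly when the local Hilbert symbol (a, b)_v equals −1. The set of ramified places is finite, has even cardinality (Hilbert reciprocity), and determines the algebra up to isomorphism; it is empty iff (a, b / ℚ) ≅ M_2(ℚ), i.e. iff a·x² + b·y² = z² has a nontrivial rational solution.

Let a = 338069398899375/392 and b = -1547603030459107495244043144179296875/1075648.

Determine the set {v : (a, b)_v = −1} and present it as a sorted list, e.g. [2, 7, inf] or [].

[7, 13]

(a, b) ≡ (34782, -93093) mod (ℚ^×)²; places V = {2, 3, 5, 7, 11, 13, 17, 31, ∞}.
(a,b)_17: α=1, u≡5; β=2, v≡4 (mod 17); (5|17)=-1, (4|17)=+1; sign (−1)^0·-1^2·+1^1 = +1.
(a,b)_31: α=1, u≡30; β=3, v≡19 (mod 31); (30|31)=-1, (19|31)=+1; sign (−1)^1·-1^3·+1^1 = +1.
(a,b)_∞: sgn(34782)=+, sgn(-93093)=−, so +1.
(a,b)_7: α=-2, u≡3; β=-5, v≡1 (mod 7); (3|7)=-1, (1|7)=+1; sign (−1)^0·-1^-5·+1^-2 = -1.
(a,b)_2: α=-3, β=-6; u≡7, v≡3 (mod 8); ε(u)ε(v)=1·1, αω(v)=-3·1, βω(u)=-6·0; sum ≡ 0  ⇒  +1.
(a,b)_5: α=4, u≡2; β=8, v≡2 (mod 5); (2|5)=-1, (2|5)=-1; sign (−1)^0·-1^8·-1^4 = +1.
(a,b)_3: α=3, u≡2; β=13, v≡1 (mod 3); (2|3)=-1, (1|3)=+1; sign (−1)^1·-1^13·+1^3 = +1.
(a,b)_11: α=3, u≡4; β=5, v≡7 (mod 11); (4|11)=+1, (7|11)=-1; sign (−1)^1·+1^5·-1^3 = +1.
(a,b)_13: α=4, u≡11; β=11, v≡8 (mod 13); (11|13)=-1, (8|13)=-1; sign (−1)^0·-1^11·-1^4 = -1.
|Ram(34782, -93093)| = 2, even; anisotropic at {7, 13}.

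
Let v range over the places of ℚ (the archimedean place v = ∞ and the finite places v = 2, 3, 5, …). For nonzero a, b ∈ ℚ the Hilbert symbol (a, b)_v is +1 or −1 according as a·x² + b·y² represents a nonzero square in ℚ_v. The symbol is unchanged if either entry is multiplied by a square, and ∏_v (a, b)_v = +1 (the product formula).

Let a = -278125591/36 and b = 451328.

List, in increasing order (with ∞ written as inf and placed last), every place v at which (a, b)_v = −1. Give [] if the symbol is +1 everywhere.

Mod squares: a ≡ -770431, b ≡ 1763. Check v ∈ {∞, 2, 3, 19, 23, 41, 43}.
v=43: a=43^1·(≡9), b=43^1·(≡4) mod 43; (9|43)=+1, (4|43)=+1; (−1)^{1·1·21}·(+1)^1·(+1)^1 = -1.
v=19: a=19^3·(≡11), b=19^0·(≡2) mod 19; (11|19)=+1, (2|19)=-1; (−1)^{3·0·9}·(+1)^0·(-1)^3 = -1.
v=23: a=23^1·(≡19), b=23^0·(≡22) mod 23; (19|23)=-1, (22|23)=-1; (−1)^{1·0·11}·(-1)^0·(-1)^1 = -1.
v=3: a=3^-2·(≡2), b=3^0·(≡2) mod 3; (2|3)=-1, (2|3)=-1; (−1)^{-2·0·1}·(-1)^0·(-1)^-2 = +1.
v=41: a=41^1·(≡12), b=41^1·(≡20) mod 41; (12|41)=-1, (20|41)=+1; (−1)^{1·1·20}·(-1)^1·(+1)^1 = -1.
v=2: v_2(a)=-2, v_2(b)=8; units ≡ 1, 3 (mod 8); ε·ε+αω+βω = 0·1+-2·1+8·0 ≡ 0  ⇒  (a,b)_2 = +1.
v=∞: -770431 < 0 and 1763 > 0  ⇒  (a,b)_∞ = +1.
|Ram(-770431, 1763)| = 4, even; anisotropic at {19, 23, 41, 43}.

[19, 23, 41, 43]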